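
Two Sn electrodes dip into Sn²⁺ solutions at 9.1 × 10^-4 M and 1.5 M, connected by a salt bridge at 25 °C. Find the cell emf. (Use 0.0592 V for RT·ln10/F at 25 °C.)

0.095 V

Both half-cells are Sn²⁺/Sn, so E°_cell = 0. The concentrated side is the cathode; the cell reaction moves Sn²⁺ from high to low concentration with n = 2.
Q = [Sn²⁺]_dilute/[Sn²⁺]_conc = 9.1 × 10^-4/1.5 = 6.07 × 10^-4.
E = 0 − (0.0592/2) log Q = −(0.0592/2)(-3.217) = 0.0952 V.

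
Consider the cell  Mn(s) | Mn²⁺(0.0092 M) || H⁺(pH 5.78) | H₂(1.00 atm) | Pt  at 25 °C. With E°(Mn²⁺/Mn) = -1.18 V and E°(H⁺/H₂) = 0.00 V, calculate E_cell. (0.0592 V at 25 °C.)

0.90 V

The hydrogen couple is the cathode, so E°_cell = 1.18 V; n = 2.
[H⁺] = 10^(−5.78) = 1.7 × 10^-6 M, and Q = [Mn²⁺]·P(H₂) / [H⁺]^2 = 3.34 × 10^9.
E = E° − (0.0592/2) log Q = 1.18 − (0.0592/2)(9.524) = 0.898 V.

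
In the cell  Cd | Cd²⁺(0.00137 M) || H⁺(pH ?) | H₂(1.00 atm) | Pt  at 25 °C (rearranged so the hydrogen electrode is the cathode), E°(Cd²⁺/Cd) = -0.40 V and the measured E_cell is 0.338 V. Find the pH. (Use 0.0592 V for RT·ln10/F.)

pH = 2.48

E°_cell = 0.40 V and n = 2.
log Q = n(E° − E)/0.0592 = 2×(0.40 − 0.338)/0.0592 = 2.095.
With Q = [Cd²⁺]·P(H₂) / [H⁺]^2, solving for [H⁺] gives log[H⁺] = -2.479, so pH = 2.48.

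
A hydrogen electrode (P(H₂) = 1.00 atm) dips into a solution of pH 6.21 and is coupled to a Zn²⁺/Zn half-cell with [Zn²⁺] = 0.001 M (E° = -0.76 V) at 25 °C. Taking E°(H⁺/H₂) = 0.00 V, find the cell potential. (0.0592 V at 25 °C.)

0.48 V

The hydrogen couple is the cathode, so E°_cell = 0.76 V; n = 2.
[H⁺] = 10^(−6.21) = 6.2 × 10^-7 M, and Q = [Zn²⁺]·P(H₂) / [H⁺]^2 = 2.63 × 10^9.
E = E° − (0.0592/2) log Q = 0.76 − (0.0592/2)(9.420) = 0.481 V.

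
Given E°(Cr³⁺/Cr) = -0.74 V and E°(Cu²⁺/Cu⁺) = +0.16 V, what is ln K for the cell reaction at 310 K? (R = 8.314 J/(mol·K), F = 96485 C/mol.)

ln K = 101.1

E°_cell = +0.16 − (-0.74) = 0.90 V, with n = 3 electrons transferred.
At equilibrium E = 0, so the Nernst equation gives ln K = nFE°/RT = (3)(96485)(0.90)/((8.314)(310)) = 101.08.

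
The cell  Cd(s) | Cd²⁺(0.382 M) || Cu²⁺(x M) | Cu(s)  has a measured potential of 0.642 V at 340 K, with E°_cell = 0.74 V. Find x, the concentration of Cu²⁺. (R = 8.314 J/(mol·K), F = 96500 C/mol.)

4.7 × 10^-4 M

From the Nernst equation, ln Q = nF(E° − E)/RT = 2×96500×(0.74 − 0.642)/(8.314×340) = 6.691, so Q = 805.
With Q = [Cd²⁺]/[Cu²⁺] and the known concentrations, [Cu²⁺] in the denominator gives [Cu²⁺] = 4.7 × 10^-4 M.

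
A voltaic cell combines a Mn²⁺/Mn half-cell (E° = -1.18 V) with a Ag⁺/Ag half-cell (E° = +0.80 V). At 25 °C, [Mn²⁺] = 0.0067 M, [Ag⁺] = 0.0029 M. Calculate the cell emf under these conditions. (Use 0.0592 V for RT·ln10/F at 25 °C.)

The Ag⁺/Ag couple has the higher reduction potential and acts as the cathode, so E°_cell = +0.80 − (-1.18) = 1.98 V.
Balancing electrons gives n = 2; the reaction quotient is Q = [Mn²⁺]/[Ag⁺]^2 = 797.
At 25 °C, E = E° − (0.0592/n) log Q = 1.98 − (0.0592/2)(2.901) = 1.980 − 0.086 = 1.894 V.

1.89 V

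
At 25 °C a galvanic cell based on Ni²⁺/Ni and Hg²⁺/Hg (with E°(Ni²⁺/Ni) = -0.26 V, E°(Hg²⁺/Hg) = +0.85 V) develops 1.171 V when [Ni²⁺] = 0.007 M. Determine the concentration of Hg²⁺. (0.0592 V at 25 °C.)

0.81 M

From the Nernst equation, log Q = n(E° − E)/0.0592 = 2(1.11 − 1.171)/0.0592 = -2.061, so Q = 0.00869.
With Q = [Ni²⁺]/[Hg²⁺] and the known concentrations, [Hg²⁺] in the denominator gives [Hg²⁺] = 0.81 M.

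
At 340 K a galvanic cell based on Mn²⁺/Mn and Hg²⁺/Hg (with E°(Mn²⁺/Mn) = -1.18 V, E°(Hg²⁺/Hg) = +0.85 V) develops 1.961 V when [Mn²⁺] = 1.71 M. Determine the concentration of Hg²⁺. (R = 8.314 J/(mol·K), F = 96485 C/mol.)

From the Nernst equation, ln Q = nF(E° − E)/RT = 2×96485×(2.03 − 1.961)/(8.314×340) = 4.710, so Q = 111.
With Q = [Mn²⁺]/[Hg²⁺] and the known concentrations, [Hg²⁺] in the denominator gives [Hg²⁺] = 0.015 M.

0.015 M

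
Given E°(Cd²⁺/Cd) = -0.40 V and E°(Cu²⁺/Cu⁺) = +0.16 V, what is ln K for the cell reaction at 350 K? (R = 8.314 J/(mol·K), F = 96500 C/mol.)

E°_cell = +0.16 − (-0.40) = 0.56 V, with n = 2 electrons transferred.
At equilibrium E = 0, so the Nernst equation gives ln K = nFE°/RT = (2)(96500)(0.56)/((8.314)(350)) = 37.14.

ln K = 37.1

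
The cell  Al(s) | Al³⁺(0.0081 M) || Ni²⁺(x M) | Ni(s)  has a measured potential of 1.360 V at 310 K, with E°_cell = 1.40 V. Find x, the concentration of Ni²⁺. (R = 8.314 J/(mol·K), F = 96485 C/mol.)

0.002 M

From the Nernst equation, ln Q = nF(E° − E)/RT = 6×96485×(1.40 − 1.360)/(8.314×310) = 8.985, so Q = 7980.
With Q = [Al³⁺]^2/[Ni²⁺]^3 and the known concentrations, [Ni²⁺]^3 in the denominator gives [Ni²⁺] = 0.002 M.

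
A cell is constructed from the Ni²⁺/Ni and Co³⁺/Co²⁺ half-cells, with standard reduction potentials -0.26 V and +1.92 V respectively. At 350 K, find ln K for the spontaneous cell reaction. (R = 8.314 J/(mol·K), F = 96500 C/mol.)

E°_cell = +1.92 − (-0.26) = 2.18 V, with n = 2 electrons transferred.
At equilibrium E = 0, so the Nernst equation gives ln K = nFE°/RT = (2)(96500)(2.18)/((8.314)(350)) = 144.59.

ln K = 144.6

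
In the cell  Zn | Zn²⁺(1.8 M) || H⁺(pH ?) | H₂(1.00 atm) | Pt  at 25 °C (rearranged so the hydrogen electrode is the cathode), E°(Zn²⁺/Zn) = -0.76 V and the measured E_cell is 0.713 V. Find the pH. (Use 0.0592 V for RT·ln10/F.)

E°_cell = 0.76 V and n = 2.
log Q = n(E° − E)/0.0592 = 2×(0.76 − 0.713)/0.0592 = 1.588.
With Q = [Zn²⁺]·P(H₂) / [H⁺]^2, solving for [H⁺] gives log[H⁺] = -0.666, so pH = 0.67.

pH = 0.67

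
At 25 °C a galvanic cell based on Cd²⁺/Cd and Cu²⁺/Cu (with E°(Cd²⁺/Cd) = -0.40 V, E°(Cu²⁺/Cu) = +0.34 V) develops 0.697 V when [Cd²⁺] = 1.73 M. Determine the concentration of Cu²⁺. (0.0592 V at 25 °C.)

0.061 M

From the Nernst equation, log Q = n(E° − E)/0.0592 = 2(0.74 − 0.697)/0.0592 = 1.453, so Q = 28.4.
With Q = [Cd²⁺]/[Cu²⁺] and the known concentrations, [Cu²⁺] in the denominator gives [Cu²⁺] = 0.061 M.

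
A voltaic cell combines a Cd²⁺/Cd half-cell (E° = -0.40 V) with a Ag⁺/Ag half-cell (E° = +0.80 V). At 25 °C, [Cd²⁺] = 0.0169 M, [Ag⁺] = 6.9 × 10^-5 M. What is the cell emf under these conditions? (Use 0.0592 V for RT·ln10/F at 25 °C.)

The Ag⁺/Ag couple has the higher reduction potential and acts as the cathode, so E°_cell = +0.80 − (-0.40) = 1.20 V.
Balancing electrons gives n = 2; the reaction quotient is Q = [Cd²⁺]/[Ag⁺]^2 = 3.55 × 10^6.
At 25 °C, E = E° − (0.0592/n) log Q = 1.20 − (0.0592/2)(6.550) = 1.200 − 0.194 = 1.006 V.

1.01 V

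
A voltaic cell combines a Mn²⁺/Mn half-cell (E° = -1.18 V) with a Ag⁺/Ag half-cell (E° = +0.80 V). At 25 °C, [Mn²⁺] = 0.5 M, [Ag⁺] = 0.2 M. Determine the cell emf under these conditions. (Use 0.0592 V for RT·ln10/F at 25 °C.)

1.95 V

The Ag⁺/Ag couple has the higher reduction potential and acts as the cathode, so E°_cell = +0.80 − (-1.18) = 1.98 V.
Balancing electrons gives n = 2; the reaction quotient is Q = [Mn²⁺]/[Ag⁺]^2 = 12.5.
At 25 °C, E = E° − (0.0592/n) log Q = 1.98 − (0.0592/2)(1.097) = 1.980 − 0.032 = 1.948 V.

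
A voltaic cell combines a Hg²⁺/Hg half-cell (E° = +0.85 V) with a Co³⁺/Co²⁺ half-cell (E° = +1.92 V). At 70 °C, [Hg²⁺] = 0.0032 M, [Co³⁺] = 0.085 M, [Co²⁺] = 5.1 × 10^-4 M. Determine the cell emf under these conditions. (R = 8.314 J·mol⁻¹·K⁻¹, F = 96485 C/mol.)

1.31 V

The Co³⁺/Co²⁺ couple has the higher reduction potential and acts as the cathode, so E°_cell = +1.92 − (+0.85) = 1.07 V.
Balancing electrons gives n = 2; the reaction quotient is Q = [Hg²⁺]·[Co²⁺]^2/[Co³⁺]^2 = 1.15 × 10^-7.
E = E° − (RT/nF) ln Q = 1.07 − (8.314×343)/(2×96485) × (-15.977) = 1.070 + 0.236 = 1.306 V.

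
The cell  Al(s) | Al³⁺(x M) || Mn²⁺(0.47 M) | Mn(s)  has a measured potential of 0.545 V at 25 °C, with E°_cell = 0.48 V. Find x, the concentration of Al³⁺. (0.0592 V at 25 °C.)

1.6 × 10^-4 M

From the Nernst equation, log Q = n(E° − E)/0.0592 = 6(0.48 − 0.545)/0.0592 = -6.588, so Q = 2.58 × 10^-7.
With Q = [Al³⁺]^2/[Mn²⁺]^3 and the known concentrations, [Al³⁺]^2 in the numerator gives [Al³⁺] = 1.6 × 10^-4 M.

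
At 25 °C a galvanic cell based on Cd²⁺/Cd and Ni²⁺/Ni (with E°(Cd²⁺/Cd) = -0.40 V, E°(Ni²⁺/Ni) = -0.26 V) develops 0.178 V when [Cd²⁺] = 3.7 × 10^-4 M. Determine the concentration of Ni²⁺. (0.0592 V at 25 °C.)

From the Nernst equation, log Q = n(E° − E)/0.0592 = 2(0.14 − 0.178)/0.0592 = -1.284, so Q = 0.0520.
With Q = [Cd²⁺]/[Ni²⁺] and the known concentrations, [Ni²⁺] in the denominator gives [Ni²⁺] = 0.0071 M.

0.0071 M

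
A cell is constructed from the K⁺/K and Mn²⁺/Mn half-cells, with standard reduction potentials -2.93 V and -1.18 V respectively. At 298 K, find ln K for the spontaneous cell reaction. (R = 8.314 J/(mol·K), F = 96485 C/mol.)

E°_cell = -1.18 − (-2.93) = 1.75 V, with n = 2 electrons transferred.
At equilibrium E = 0, so the Nernst equation gives ln K = nFE°/RT = (2)(96485)(1.75)/((8.314)(298)) = 136.30.

ln K = 136.3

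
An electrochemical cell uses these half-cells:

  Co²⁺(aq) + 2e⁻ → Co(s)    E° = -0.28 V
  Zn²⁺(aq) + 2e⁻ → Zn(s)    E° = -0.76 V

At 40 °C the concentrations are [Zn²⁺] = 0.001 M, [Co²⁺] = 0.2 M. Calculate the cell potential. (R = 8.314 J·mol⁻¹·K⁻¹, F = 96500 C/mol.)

The Co²⁺/Co couple has the higher reduction potential and acts as the cathode, so E°_cell = -0.28 − (-0.76) = 0.48 V.
Balancing electrons gives n = 2; the reaction quotient is Q = [Zn²⁺]/[Co²⁺] = 0.00500.
E = E° − (RT/nF) ln Q = 0.48 − (8.314×313)/(2×96500) × (-5.298) = 0.480 + 0.071 = 0.551 V.

0.551 V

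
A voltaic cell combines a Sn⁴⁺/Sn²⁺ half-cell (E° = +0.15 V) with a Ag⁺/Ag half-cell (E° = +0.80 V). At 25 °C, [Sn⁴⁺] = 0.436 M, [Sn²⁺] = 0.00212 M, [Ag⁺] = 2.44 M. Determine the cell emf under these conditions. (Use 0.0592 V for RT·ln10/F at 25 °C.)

0.604 V

The Ag⁺/Ag couple has the higher reduction potential and acts as the cathode, so E°_cell = +0.80 − (+0.15) = 0.65 V.
Balancing electrons gives n = 2; the reaction quotient is Q = [Sn⁴⁺]/([Sn²⁺]·[Ag⁺]^2) = 34.5.
At 25 °C, E = E° − (0.0592/n) log Q = 0.65 − (0.0592/2)(1.538) = 0.650 − 0.046 = 0.604 V.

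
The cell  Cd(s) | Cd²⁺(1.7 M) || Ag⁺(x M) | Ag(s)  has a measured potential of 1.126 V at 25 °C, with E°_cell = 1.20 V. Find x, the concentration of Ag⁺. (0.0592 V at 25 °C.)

0.073 M

From the Nernst equation, log Q = n(E° − E)/0.0592 = 2(1.20 − 1.126)/0.0592 = 2.500, so Q = 316.
With Q = [Cd²⁺]/[Ag⁺]^2 and the known concentrations, [Ag⁺]^2 in the denominator gives [Ag⁺] = 0.073 M.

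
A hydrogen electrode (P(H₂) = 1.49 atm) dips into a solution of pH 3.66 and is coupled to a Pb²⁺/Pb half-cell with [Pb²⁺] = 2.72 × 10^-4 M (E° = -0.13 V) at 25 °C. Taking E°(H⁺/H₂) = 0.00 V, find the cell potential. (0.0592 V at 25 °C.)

0.014 V

The hydrogen couple is the cathode, so E°_cell = 0.13 V; n = 2.
[H⁺] = 10^(−3.66) = 2.2 × 10^-4 M, and Q = [Pb²⁺]·P(H₂) / [H⁺]^2 = 8470.
E = E° − (0.0592/2) log Q = 0.13 − (0.0592/2)(3.928) = 0.014 V.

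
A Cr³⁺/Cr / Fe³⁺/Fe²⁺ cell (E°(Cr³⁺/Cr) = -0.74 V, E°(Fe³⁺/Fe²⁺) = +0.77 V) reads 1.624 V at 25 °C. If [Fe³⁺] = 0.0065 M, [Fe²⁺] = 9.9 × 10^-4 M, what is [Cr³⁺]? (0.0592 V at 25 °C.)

From the Nernst equation, log Q = n(E° − E)/0.0592 = 3(1.51 − 1.624)/0.0592 = -5.777, so Q = 1.67 × 10^-6.
With Q = [Cr³⁺]·[Fe²⁺]^3/[Fe³⁺]^3 and the known concentrations, [Cr³⁺] in the numerator gives [Cr³⁺] = 4.7 × 10^-4 M.

4.7 × 10^-4 M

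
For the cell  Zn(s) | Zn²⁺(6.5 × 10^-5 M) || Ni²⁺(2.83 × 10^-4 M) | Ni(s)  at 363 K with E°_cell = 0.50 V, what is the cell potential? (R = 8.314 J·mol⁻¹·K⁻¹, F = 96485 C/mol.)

0.523 V

Balancing electrons gives n = 2; the reaction quotient is Q = [Zn²⁺]/[Ni²⁺] = 0.230.
E = E° − (RT/nF) ln Q = 0.50 − (8.314×363)/(2×96485) × (-1.471) = 0.500 + 0.023 = 0.523 V.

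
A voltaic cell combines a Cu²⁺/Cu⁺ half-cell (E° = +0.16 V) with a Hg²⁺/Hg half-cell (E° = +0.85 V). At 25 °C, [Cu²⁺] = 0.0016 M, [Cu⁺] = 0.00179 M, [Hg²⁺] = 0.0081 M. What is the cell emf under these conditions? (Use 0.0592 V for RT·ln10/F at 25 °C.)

The Hg²⁺/Hg couple has the higher reduction potential and acts as the cathode, so E°_cell = +0.85 − (+0.16) = 0.69 V.
Balancing electrons gives n = 2; the reaction quotient is Q = [Cu²⁺]^2/([Cu⁺]^2·[Hg²⁺]) = 98.6.
At 25 °C, E = E° − (0.0592/n) log Q = 0.69 − (0.0592/2)(1.994) = 0.690 − 0.059 = 0.631 V.

0.631 V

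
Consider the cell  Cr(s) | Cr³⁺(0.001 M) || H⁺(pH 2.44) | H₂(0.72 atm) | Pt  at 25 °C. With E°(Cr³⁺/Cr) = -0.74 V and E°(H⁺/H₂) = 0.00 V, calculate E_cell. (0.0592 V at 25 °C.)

The hydrogen couple is the cathode, so E°_cell = 0.74 V; n = 6.
[H⁺] = 10^(−2.44) = 0.0036 M, and Q = [Cr³⁺]^2·P(H₂)^3 / [H⁺]^6 = 1.63 × 10^8.
E = E° − (0.0592/6) log Q = 0.74 − (0.0592/6)(8.212) = 0.659 V.

0.66 V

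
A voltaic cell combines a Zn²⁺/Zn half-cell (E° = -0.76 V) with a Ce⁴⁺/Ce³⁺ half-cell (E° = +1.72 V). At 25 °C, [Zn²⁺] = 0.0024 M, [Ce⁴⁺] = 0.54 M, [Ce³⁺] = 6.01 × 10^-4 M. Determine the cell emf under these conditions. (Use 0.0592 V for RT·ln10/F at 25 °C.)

2.73 V

The Ce⁴⁺/Ce³⁺ couple has the higher reduction potential and acts as the cathode, so E°_cell = +1.72 − (-0.76) = 2.48 V.
Balancing electrons gives n = 2; the reaction quotient is Q = [Zn²⁺]·[Ce³⁺]^2/[Ce⁴⁺]^2 = 2.97 × 10^-9.
At 25 °C, E = E° − (0.0592/n) log Q = 2.48 − (0.0592/2)(-8.527) = 2.480 + 0.252 = 2.732 V.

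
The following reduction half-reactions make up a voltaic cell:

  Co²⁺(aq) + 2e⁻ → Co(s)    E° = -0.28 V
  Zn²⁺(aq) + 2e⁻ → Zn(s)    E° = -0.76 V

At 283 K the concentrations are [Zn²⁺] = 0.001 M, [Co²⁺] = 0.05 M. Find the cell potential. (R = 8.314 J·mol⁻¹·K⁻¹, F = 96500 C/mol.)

0.528 V

The Co²⁺/Co couple has the higher reduction potential and acts as the cathode, so E°_cell = -0.28 − (-0.76) = 0.48 V.
Balancing electrons gives n = 2; the reaction quotient is Q = [Zn²⁺]/[Co²⁺] = 0.0200.
E = E° − (RT/nF) ln Q = 0.48 − (8.314×283)/(2×96500) × (-3.912) = 0.480 + 0.048 = 0.528 V.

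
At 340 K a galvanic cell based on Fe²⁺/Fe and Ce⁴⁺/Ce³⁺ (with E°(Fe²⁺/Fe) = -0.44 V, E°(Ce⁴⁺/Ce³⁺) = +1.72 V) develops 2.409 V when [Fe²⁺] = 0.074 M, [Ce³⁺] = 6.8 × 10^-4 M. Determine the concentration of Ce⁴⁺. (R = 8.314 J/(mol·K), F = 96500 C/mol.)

From the Nernst equation, ln Q = nF(E° − E)/RT = 2×96500×(2.16 − 2.409)/(8.314×340) = -17.001, so Q = 4.14 × 10^-8.
With Q = [Fe²⁺]·[Ce³⁺]^2/[Ce⁴⁺]^2 and the known concentrations, [Ce⁴⁺]^2 in the denominator gives [Ce⁴⁺] = 0.91 M.

0.91 M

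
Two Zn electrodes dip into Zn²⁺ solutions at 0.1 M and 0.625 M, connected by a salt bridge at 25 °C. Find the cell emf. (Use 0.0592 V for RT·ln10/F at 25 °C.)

Both half-cells are Zn²⁺/Zn, so E°_cell = 0. The concentrated side is the cathode; the cell reaction moves Zn²⁺ from high to low concentration with n = 2.
Q = [Zn²⁺]_dilute/[Zn²⁺]_conc = 0.1/0.625 = 0.160.
E = 0 − (0.0592/2) log Q = −(0.0592/2)(-0.796) = 0.0236 V.

0.024 V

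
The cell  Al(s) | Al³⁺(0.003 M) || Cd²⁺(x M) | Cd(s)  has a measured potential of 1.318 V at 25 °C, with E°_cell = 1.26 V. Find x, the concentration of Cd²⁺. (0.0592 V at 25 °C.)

1.9 M

From the Nernst equation, log Q = n(E° − E)/0.0592 = 6(1.26 − 1.318)/0.0592 = -5.878, so Q = 1.32 × 10^-6.
With Q = [Al³⁺]^2/[Cd²⁺]^3 and the known concentrations, [Cd²⁺]^3 in the denominator gives [Cd²⁺] = 1.9 M.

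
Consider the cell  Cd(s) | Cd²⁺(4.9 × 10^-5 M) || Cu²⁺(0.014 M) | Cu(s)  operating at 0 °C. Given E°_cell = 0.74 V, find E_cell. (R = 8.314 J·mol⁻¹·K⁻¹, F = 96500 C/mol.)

Balancing electrons gives n = 2; the reaction quotient is Q = [Cd²⁺]/[Cu²⁺] = 0.00350.
E = E° − (RT/nF) ln Q = 0.74 − (8.314×273)/(2×96500) × (-5.655) = 0.740 + 0.067 = 0.807 V.

0.807 V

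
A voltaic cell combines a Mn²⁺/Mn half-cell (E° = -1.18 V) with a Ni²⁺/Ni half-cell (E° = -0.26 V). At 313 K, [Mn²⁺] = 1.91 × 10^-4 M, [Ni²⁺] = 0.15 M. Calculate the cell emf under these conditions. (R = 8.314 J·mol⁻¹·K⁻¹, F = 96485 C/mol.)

The Ni²⁺/Ni couple has the higher reduction potential and acts as the cathode, so E°_cell = -0.26 − (-1.18) = 0.92 V.
Balancing electrons gives n = 2; the reaction quotient is Q = [Mn²⁺]/[Ni²⁺] = 0.00127.
E = E° − (RT/nF) ln Q = 0.92 − (8.314×313)/(2×96485) × (-6.666) = 0.920 + 0.090 = 1.010 V.

1.01 V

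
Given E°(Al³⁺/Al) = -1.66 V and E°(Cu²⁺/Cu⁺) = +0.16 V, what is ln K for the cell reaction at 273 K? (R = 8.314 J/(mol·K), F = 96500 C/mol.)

ln K = 232.1

E°_cell = +0.16 − (-1.66) = 1.82 V, with n = 3 electrons transferred.
At equilibrium E = 0, so the Nernst equation gives ln K = nFE°/RT = (3)(96500)(1.82)/((8.314)(273)) = 232.14.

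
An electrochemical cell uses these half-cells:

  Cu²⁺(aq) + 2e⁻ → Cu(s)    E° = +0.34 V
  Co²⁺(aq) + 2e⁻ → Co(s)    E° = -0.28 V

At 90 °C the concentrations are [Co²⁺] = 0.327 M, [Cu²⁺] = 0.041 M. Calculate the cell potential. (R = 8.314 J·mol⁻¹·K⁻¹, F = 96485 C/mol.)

The Cu²⁺/Cu couple has the higher reduction potential and acts as the cathode, so E°_cell = +0.34 − (-0.28) = 0.62 V.
Balancing electrons gives n = 2; the reaction quotient is Q = [Co²⁺]/[Cu²⁺] = 7.98.
E = E° − (RT/nF) ln Q = 0.62 − (8.314×363)/(2×96485) × (2.076) = 0.620 − 0.032 = 0.588 V.

0.588 V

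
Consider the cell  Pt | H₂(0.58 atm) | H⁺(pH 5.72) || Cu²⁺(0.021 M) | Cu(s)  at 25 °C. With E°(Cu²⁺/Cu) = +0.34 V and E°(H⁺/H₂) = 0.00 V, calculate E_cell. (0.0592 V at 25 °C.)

0.62 V

The Cu²⁺/Cu couple is the cathode, so E°_cell = 0.34 V; n = 2.
[H⁺] = 10^(−5.72) = 1.9 × 10^-6 M, and Q = [H⁺]^2 / ([Cu²⁺]·P(H₂)) = 2.98 × 10^-10.
E = E° − (0.0592/2) log Q = 0.34 − (0.0592/2)(-9.526) = 0.622 V.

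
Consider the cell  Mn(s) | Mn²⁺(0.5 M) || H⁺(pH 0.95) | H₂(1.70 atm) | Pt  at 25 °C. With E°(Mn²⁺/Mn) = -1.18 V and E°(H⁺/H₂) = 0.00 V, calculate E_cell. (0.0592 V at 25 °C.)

1.13 V

The hydrogen couple is the cathode, so E°_cell = 1.18 V; n = 2.
[H⁺] = 10^(−0.95) = 0.11 M, and Q = [Mn²⁺]·P(H₂) / [H⁺]^2 = 67.5.
E = E° − (0.0592/2) log Q = 1.18 − (0.0592/2)(1.829) = 1.126 V.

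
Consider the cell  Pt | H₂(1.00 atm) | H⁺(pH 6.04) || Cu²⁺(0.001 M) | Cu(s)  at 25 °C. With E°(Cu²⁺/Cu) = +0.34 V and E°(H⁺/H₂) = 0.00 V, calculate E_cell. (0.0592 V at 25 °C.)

0.61 V

The Cu²⁺/Cu couple is the cathode, so E°_cell = 0.34 V; n = 2.
[H⁺] = 10^(−6.04) = 9.1 × 10^-7 M, and Q = [H⁺]^2 / ([Cu²⁺]·P(H₂)) = 8.32 × 10^-10.
E = E° − (0.0592/2) log Q = 0.34 − (0.0592/2)(-9.080) = 0.609 V.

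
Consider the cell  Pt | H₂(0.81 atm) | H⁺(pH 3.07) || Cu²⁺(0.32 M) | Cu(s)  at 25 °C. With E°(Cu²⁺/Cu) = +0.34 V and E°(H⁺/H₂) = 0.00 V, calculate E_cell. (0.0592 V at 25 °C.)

0.50 V

The Cu²⁺/Cu couple is the cathode, so E°_cell = 0.34 V; n = 2.
[H⁺] = 10^(−3.07) = 8.5 × 10^-4 M, and Q = [H⁺]^2 / ([Cu²⁺]·P(H₂)) = 2.79 × 10^-6.
E = E° − (0.0592/2) log Q = 0.34 − (0.0592/2)(-5.554) = 0.504 V.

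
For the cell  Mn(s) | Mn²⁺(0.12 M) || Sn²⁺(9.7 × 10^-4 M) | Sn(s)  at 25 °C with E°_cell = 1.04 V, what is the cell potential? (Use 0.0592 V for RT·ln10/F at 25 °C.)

0.978 V

Balancing electrons gives n = 2; the reaction quotient is Q = [Mn²⁺]/[Sn²⁺] = 124.
At 25 °C, E = E° − (0.0592/n) log Q = 1.04 − (0.0592/2)(2.092) = 1.040 − 0.062 = 0.978 V.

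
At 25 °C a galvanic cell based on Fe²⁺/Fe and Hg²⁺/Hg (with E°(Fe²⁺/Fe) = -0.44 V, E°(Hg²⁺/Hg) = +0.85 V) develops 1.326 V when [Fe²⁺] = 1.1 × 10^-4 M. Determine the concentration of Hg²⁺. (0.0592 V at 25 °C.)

0.0018 M

From the Nernst equation, log Q = n(E° − E)/0.0592 = 2(1.29 − 1.326)/0.0592 = -1.216, so Q = 0.0608.
With Q = [Fe²⁺]/[Hg²⁺] and the known concentrations, [Hg²⁺] in the denominator gives [Hg²⁺] = 0.0018 M.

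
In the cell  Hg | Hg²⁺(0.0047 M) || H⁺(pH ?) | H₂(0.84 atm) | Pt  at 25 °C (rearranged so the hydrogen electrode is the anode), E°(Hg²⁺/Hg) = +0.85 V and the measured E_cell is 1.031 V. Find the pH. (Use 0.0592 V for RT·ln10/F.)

E°_cell = 0.85 V and n = 2.
log Q = n(E° − E)/0.0592 = 2×(0.85 − 1.031)/0.0592 = -6.115.
With Q = [H⁺]^2 / ([Hg²⁺]·P(H₂)), solving for [H⁺] gives log[H⁺] = -4.259, so pH = 4.26.

pH = 4.26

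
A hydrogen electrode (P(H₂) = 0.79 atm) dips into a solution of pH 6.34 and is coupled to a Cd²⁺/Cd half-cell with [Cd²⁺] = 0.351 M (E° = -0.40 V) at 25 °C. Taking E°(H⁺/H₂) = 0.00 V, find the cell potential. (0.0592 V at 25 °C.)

The hydrogen couple is the cathode, so E°_cell = 0.40 V; n = 2.
[H⁺] = 10^(−6.34) = 4.6 × 10^-7 M, and Q = [Cd²⁺]·P(H₂) / [H⁺]^2 = 1.33 × 10^12.
E = E° − (0.0592/2) log Q = 0.40 − (0.0592/2)(12.123) = 0.041 V.

0.041 V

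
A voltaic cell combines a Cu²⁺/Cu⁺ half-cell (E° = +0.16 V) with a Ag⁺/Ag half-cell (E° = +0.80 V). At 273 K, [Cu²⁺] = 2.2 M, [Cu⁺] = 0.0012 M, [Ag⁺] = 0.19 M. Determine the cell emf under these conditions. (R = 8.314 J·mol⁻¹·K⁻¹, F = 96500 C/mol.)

The Ag⁺/Ag couple has the higher reduction potential and acts as the cathode, so E°_cell = +0.80 − (+0.16) = 0.64 V.
Balancing electrons gives n = 1; the reaction quotient is Q = [Cu²⁺]/([Cu⁺]·[Ag⁺]) = 9650.
E = E° − (RT/nF) ln Q = 0.64 − (8.314×273)/(1×96500) × (9.175) = 0.640 − 0.216 = 0.424 V.

0.424 V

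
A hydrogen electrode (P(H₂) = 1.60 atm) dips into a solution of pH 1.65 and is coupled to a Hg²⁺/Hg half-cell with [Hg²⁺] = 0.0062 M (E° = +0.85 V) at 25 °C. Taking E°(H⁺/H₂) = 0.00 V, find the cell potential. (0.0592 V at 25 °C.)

0.89 V

The Hg²⁺/Hg couple is the cathode, so E°_cell = 0.85 V; n = 2.
[H⁺] = 10^(−1.65) = 0.022 M, and Q = [H⁺]^2 / ([Hg²⁺]·P(H₂)) = 0.0505.
E = E° − (0.0592/2) log Q = 0.85 − (0.0592/2)(-1.297) = 0.888 V.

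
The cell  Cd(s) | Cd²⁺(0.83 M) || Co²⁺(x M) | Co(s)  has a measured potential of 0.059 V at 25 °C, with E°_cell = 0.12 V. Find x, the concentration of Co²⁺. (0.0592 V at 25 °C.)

From the Nernst equation, log Q = n(E° − E)/0.0592 = 2(0.12 − 0.059)/0.0592 = 2.061, so Q = 115.
With Q = [Cd²⁺]/[Co²⁺] and the known concentrations, [Co²⁺] in the denominator gives [Co²⁺] = 0.0072 M.

0.0072 M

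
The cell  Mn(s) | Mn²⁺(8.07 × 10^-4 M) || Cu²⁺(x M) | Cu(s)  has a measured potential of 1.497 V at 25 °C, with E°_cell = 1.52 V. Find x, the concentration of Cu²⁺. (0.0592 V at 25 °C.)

1.3 × 10^-4 M

From the Nernst equation, log Q = n(E° − E)/0.0592 = 2(1.52 − 1.497)/0.0592 = 0.777, so Q = 5.98.
With Q = [Mn²⁺]/[Cu²⁺] and the known concentrations, [Cu²⁺] in the denominator gives [Cu²⁺] = 1.3 × 10^-4 M.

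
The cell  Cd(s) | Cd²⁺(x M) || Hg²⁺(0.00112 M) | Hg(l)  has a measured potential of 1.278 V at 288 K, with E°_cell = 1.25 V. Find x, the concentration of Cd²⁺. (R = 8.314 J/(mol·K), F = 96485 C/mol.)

1.2 × 10^-4 M

From the Nernst equation, ln Q = nF(E° − E)/RT = 2×96485×(1.25 − 1.278)/(8.314×288) = -2.257, so Q = 0.105.
With Q = [Cd²⁺]/[Hg²⁺] and the known concentrations, [Cd²⁺] in the numerator gives [Cd²⁺] = 1.2 × 10^-4 M.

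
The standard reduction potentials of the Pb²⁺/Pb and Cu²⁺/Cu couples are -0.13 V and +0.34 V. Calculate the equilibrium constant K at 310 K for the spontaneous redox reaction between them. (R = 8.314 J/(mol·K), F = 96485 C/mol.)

1.9 × 10^15

E°_cell = +0.34 − (-0.13) = 0.47 V, with n = 2 electrons transferred.
At equilibrium E = 0, so the Nernst equation gives ln K = nFE°/RT = (2)(96485)(0.47)/((8.314)(310)) = 35.19.
K = e^35.19 = 1.9 × 10^15.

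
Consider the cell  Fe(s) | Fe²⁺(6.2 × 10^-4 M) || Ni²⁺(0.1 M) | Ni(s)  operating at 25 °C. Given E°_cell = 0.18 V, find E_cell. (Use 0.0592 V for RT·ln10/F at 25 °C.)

Balancing electrons gives n = 2; the reaction quotient is Q = [Fe²⁺]/[Ni²⁺] = 0.00620.
At 25 °C, E = E° − (0.0592/n) log Q = 0.18 − (0.0592/2)(-2.208) = 0.180 + 0.065 = 0.245 V.

0.245 V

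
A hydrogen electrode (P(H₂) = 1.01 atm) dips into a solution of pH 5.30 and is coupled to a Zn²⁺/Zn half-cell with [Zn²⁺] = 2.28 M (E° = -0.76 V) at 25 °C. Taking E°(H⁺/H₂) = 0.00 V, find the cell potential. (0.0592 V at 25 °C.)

The hydrogen couple is the cathode, so E°_cell = 0.76 V; n = 2.
[H⁺] = 10^(−5.30) = 5 × 10^-6 M, and Q = [Zn²⁺]·P(H₂) / [H⁺]^2 = 9.17 × 10^10.
E = E° − (0.0592/2) log Q = 0.76 − (0.0592/2)(10.962) = 0.436 V.

0.44 V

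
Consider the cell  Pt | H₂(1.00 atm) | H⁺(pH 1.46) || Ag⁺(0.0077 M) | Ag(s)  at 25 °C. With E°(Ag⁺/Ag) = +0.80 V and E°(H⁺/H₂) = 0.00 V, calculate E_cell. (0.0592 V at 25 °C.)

0.76 V

The Ag⁺/Ag couple is the cathode, so E°_cell = 0.80 V; n = 2.
[H⁺] = 10^(−1.46) = 0.035 M, and Q = [H⁺]^2 / ([Ag⁺]^2·P(H₂)) = 20.3.
E = E° − (0.0592/2) log Q = 0.80 − (0.0592/2)(1.307) = 0.761 V.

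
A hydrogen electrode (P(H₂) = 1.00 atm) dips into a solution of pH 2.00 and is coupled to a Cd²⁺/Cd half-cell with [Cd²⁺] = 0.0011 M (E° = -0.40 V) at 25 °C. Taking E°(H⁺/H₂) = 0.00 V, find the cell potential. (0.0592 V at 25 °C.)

0.37 V

The hydrogen couple is the cathode, so E°_cell = 0.40 V; n = 2.
[H⁺] = 10^(−2.00) = 0.010 M, and Q = [Cd²⁺]·P(H₂) / [H⁺]^2 = 11.0.
E = E° − (0.0592/2) log Q = 0.40 − (0.0592/2)(1.041) = 0.369 V.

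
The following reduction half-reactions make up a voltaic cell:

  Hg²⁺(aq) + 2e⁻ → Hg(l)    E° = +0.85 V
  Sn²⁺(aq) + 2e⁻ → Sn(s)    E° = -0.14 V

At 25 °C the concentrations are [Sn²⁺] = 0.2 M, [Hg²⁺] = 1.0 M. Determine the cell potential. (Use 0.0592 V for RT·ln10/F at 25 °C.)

The Hg²⁺/Hg couple has the higher reduction potential and acts as the cathode, so E°_cell = +0.85 − (-0.14) = 0.99 V.
Balancing electrons gives n = 2; the reaction quotient is Q = [Sn²⁺]/[Hg²⁺] = 0.200.
At 25 °C, E = E° − (0.0592/n) log Q = 0.99 − (0.0592/2)(-0.699) = 0.990 + 0.021 = 1.011 V.

1.01 V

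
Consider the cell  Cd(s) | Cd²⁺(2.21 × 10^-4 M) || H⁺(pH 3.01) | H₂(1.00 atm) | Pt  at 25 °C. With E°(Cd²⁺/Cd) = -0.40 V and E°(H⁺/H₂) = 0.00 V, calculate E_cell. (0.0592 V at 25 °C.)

The hydrogen couple is the cathode, so E°_cell = 0.40 V; n = 2.
[H⁺] = 10^(−3.01) = 9.8 × 10^-4 M, and Q = [Cd²⁺]·P(H₂) / [H⁺]^2 = 231.
E = E° − (0.0592/2) log Q = 0.40 − (0.0592/2)(2.364) = 0.330 V.

0.33 V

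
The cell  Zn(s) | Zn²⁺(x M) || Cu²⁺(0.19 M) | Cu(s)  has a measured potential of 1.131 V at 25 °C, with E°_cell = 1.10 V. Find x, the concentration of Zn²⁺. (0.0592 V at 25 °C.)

0.017 M

From the Nernst equation, log Q = n(E° − E)/0.0592 = 2(1.10 − 1.131)/0.0592 = -1.047, so Q = 0.0897.
With Q = [Zn²⁺]/[Cu²⁺] and the known concentrations, [Zn²⁺] in the numerator gives [Zn²⁺] = 0.017 M.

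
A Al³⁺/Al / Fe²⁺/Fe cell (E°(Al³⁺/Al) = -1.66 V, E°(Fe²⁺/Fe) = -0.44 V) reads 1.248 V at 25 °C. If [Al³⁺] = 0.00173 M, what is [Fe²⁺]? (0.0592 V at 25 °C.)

From the Nernst equation, log Q = n(E° − E)/0.0592 = 6(1.22 − 1.248)/0.0592 = -2.838, so Q = 0.00145.
With Q = [Al³⁺]^2/[Fe²⁺]^3 and the known concentrations, [Fe²⁺]^3 in the denominator gives [Fe²⁺] = 0.13 M.

0.13 M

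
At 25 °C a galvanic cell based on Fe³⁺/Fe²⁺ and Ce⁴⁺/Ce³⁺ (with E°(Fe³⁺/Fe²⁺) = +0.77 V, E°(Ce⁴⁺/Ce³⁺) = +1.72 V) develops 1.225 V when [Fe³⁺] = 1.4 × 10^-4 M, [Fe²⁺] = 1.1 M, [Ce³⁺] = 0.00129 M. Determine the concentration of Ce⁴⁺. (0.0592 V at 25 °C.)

From the Nernst equation, log Q = n(E° − E)/0.0592 = 1(0.95 − 1.225)/0.0592 = -4.645, so Q = 2.26 × 10^-5.
With Q = [Fe³⁺]·[Ce³⁺]/([Fe²⁺]·[Ce⁴⁺]) and the known concentrations, [Ce⁴⁺] in the denominator gives [Ce⁴⁺] = 0.0073 M.

0.0073 M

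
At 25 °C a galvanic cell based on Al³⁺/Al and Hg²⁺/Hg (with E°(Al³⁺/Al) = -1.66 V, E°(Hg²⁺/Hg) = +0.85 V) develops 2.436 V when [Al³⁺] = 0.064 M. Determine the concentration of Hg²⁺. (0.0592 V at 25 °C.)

From the Nernst equation, log Q = n(E° − E)/0.0592 = 6(2.51 − 2.436)/0.0592 = 7.500, so Q = 3.16 × 10^7.
With Q = [Al³⁺]^2/[Hg²⁺]^3 and the known concentrations, [Hg²⁺]^3 in the denominator gives [Hg²⁺] = 5.1 × 10^-4 M.

5.1 × 10^-4 M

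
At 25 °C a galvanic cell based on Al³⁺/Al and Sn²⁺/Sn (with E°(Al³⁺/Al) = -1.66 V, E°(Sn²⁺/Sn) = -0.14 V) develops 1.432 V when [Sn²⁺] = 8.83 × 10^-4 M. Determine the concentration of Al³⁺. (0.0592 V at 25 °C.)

From the Nernst equation, log Q = n(E° − E)/0.0592 = 6(1.52 − 1.432)/0.0592 = 8.919, so Q = 8.3 × 10^8.
With Q = [Al³⁺]^2/[Sn²⁺]^3 and the known concentrations, [Al³⁺]^2 in the numerator gives [Al³⁺] = 0.76 M.

0.76 M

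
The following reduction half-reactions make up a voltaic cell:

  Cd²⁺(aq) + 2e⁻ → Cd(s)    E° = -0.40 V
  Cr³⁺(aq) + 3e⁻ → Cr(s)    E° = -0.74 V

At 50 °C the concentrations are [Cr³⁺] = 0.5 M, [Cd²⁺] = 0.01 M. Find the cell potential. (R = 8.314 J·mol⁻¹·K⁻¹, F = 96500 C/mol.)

The Cd²⁺/Cd couple has the higher reduction potential and acts as the cathode, so E°_cell = -0.40 − (-0.74) = 0.34 V.
Balancing electrons gives n = 6; the reaction quotient is Q = [Cr³⁺]^2/[Cd²⁺]^3 = 2.5 × 10^5.
E = E° − (RT/nF) ln Q = 0.34 − (8.314×323)/(6×96500) × (12.429) = 0.340 − 0.058 = 0.282 V.

0.282 V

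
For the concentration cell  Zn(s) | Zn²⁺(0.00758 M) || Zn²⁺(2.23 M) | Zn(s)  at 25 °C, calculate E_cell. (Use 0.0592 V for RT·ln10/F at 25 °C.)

0.073 V

Both half-cells are Zn²⁺/Zn, so E°_cell = 0. The concentrated side is the cathode; the cell reaction moves Zn²⁺ from high to low concentration with n = 2.
Q = [Zn²⁺]_dilute/[Zn²⁺]_conc = 0.00758/2.23 = 0.00340.
E = 0 − (0.0592/2) log Q = −(0.0592/2)(-2.469) = 0.0731 V.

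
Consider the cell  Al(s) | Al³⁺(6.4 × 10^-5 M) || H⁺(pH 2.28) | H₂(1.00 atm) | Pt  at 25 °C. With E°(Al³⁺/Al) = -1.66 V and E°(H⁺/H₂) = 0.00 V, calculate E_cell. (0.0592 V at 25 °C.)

1.61 V

The hydrogen couple is the cathode, so E°_cell = 1.66 V; n = 6.
[H⁺] = 10^(−2.28) = 0.0052 M, and Q = [Al³⁺]^2·P(H₂)^3 / [H⁺]^6 = 1.96 × 10^5.
E = E° − (0.0592/6) log Q = 1.66 − (0.0592/6)(5.292) = 1.608 V.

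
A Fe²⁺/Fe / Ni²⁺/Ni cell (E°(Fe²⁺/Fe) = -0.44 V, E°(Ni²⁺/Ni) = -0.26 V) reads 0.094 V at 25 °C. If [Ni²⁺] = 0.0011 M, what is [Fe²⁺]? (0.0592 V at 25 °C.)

From the Nernst equation, log Q = n(E° − E)/0.0592 = 2(0.18 − 0.094)/0.0592 = 2.905, so Q = 804.
With Q = [Fe²⁺]/[Ni²⁺] and the known concentrations, [Fe²⁺] in the numerator gives [Fe²⁺] = 0.88 M.

0.88 M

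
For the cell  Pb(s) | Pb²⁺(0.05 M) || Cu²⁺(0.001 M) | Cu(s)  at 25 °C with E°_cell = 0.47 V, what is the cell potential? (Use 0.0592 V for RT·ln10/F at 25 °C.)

0.420 V

Balancing electrons gives n = 2; the reaction quotient is Q = [Pb²⁺]/[Cu²⁺] = 50.0.
At 25 °C, E = E° − (0.0592/n) log Q = 0.47 − (0.0592/2)(1.699) = 0.470 − 0.050 = 0.420 V.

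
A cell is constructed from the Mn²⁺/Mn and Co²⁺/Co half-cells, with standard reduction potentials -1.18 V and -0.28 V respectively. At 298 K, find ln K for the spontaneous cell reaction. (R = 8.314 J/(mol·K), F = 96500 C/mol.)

ln K = 70.1

E°_cell = -0.28 − (-1.18) = 0.90 V, with n = 2 electrons transferred.
At equilibrium E = 0, so the Nernst equation gives ln K = nFE°/RT = (2)(96500)(0.90)/((8.314)(298)) = 70.11.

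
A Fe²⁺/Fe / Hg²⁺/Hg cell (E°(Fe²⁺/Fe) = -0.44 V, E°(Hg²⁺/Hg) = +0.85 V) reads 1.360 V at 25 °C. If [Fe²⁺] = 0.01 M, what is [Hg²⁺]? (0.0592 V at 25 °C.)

From the Nernst equation, log Q = n(E° − E)/0.0592 = 2(1.29 − 1.360)/0.0592 = -2.365, so Q = 0.00432.
With Q = [Fe²⁺]/[Hg²⁺] and the known concentrations, [Hg²⁺] in the denominator gives [Hg²⁺] = 2.3 M.

2.3 M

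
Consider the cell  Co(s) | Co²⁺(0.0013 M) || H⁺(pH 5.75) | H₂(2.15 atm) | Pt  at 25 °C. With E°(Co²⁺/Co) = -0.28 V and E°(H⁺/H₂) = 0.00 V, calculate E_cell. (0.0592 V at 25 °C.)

0.015 V

The hydrogen couple is the cathode, so E°_cell = 0.28 V; n = 2.
[H⁺] = 10^(−5.75) = 1.8 × 10^-6 M, and Q = [Co²⁺]·P(H₂) / [H⁺]^2 = 8.84 × 10^8.
E = E° − (0.0592/2) log Q = 0.28 − (0.0592/2)(8.946) = 0.015 V.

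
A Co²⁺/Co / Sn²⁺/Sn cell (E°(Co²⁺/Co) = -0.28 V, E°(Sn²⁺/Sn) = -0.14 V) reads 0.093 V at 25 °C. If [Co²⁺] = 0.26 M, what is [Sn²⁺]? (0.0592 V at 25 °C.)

0.0067 M

From the Nernst equation, log Q = n(E° − E)/0.0592 = 2(0.14 − 0.093)/0.0592 = 1.588, so Q = 38.7.
With Q = [Co²⁺]/[Sn²⁺] and the known concentrations, [Sn²⁺] in the denominator gives [Sn²⁺] = 0.0067 M.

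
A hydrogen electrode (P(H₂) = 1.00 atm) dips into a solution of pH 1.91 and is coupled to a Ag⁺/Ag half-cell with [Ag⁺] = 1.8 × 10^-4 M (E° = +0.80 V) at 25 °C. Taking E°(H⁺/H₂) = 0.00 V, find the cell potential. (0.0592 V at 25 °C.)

0.69 V

The Ag⁺/Ag couple is the cathode, so E°_cell = 0.80 V; n = 2.
[H⁺] = 10^(−1.91) = 0.012 M, and Q = [H⁺]^2 / ([Ag⁺]^2·P(H₂)) = 4670.
E = E° − (0.0592/2) log Q = 0.80 − (0.0592/2)(3.669) = 0.691 V.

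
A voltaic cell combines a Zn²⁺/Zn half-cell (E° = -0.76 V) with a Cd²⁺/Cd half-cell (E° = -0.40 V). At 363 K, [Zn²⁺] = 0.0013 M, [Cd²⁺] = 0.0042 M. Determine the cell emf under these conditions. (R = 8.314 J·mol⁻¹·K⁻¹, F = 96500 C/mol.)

0.378 V

The Cd²⁺/Cd couple has the higher reduction potential and acts as the cathode, so E°_cell = -0.40 − (-0.76) = 0.36 V.
Balancing electrons gives n = 2; the reaction quotient is Q = [Zn²⁺]/[Cd²⁺] = 0.310.
E = E° − (RT/nF) ln Q = 0.36 − (8.314×363)/(2×96500) × (-1.173) = 0.360 + 0.018 = 0.378 V.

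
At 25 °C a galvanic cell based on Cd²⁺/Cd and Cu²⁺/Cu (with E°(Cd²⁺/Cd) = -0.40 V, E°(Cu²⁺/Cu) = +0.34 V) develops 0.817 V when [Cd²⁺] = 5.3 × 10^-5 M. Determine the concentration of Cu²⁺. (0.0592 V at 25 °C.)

From the Nernst equation, log Q = n(E° − E)/0.0592 = 2(0.74 − 0.817)/0.0592 = -2.601, so Q = 0.00250.
With Q = [Cd²⁺]/[Cu²⁺] and the known concentrations, [Cu²⁺] in the denominator gives [Cu²⁺] = 0.021 M.

0.021 M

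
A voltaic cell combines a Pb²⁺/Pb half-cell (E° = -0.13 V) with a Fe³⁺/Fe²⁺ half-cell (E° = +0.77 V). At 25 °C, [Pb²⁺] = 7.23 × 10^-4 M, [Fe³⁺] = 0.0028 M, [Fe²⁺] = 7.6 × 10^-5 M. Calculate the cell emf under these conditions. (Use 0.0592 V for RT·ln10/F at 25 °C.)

1.09 V

The Fe³⁺/Fe²⁺ couple has the higher reduction potential and acts as the cathode, so E°_cell = +0.77 − (-0.13) = 0.90 V.
Balancing electrons gives n = 2; the reaction quotient is Q = [Pb²⁺]·[Fe²⁺]^2/[Fe³⁺]^2 = 5.33 × 10^-7.
At 25 °C, E = E° − (0.0592/n) log Q = 0.90 − (0.0592/2)(-6.274) = 0.900 + 0.186 = 1.086 V.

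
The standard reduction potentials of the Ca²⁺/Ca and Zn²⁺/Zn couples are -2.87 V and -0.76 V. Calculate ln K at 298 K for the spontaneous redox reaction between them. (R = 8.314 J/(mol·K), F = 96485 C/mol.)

E°_cell = -0.76 − (-2.87) = 2.11 V, with n = 2 electrons transferred.
At equilibrium E = 0, so the Nernst equation gives ln K = nFE°/RT = (2)(96485)(2.11)/((8.314)(298)) = 164.34.

ln K = 164.3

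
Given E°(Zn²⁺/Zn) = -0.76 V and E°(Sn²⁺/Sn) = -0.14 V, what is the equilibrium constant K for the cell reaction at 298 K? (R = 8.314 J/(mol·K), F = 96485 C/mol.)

E°_cell = -0.14 − (-0.76) = 0.62 V, with n = 2 electrons transferred.
At equilibrium E = 0, so the Nernst equation gives ln K = nFE°/RT = (2)(96485)(0.62)/((8.314)(298)) = 48.29.
K = e^48.29 = 9.4 × 10^20.

9.4 × 10^20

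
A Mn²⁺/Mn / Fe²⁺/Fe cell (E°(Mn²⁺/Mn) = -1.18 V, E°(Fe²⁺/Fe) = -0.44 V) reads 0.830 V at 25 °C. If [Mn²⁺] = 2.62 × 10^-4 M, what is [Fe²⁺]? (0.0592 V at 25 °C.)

From the Nernst equation, log Q = n(E° − E)/0.0592 = 2(0.74 − 0.830)/0.0592 = -3.041, so Q = 9.11 × 10^-4.
With Q = [Mn²⁺]/[Fe²⁺] and the known concentrations, [Fe²⁺] in the denominator gives [Fe²⁺] = 0.29 M.

0.29 M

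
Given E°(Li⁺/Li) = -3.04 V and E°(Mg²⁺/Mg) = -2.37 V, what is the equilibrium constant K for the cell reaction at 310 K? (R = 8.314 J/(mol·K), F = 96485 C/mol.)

E°_cell = -2.37 − (-3.04) = 0.67 V, with n = 2 electrons transferred.
At equilibrium E = 0, so the Nernst equation gives ln K = nFE°/RT = (2)(96485)(0.67)/((8.314)(310)) = 50.16.
K = e^50.16 = 6.1 × 10^21.

6.1 × 10^21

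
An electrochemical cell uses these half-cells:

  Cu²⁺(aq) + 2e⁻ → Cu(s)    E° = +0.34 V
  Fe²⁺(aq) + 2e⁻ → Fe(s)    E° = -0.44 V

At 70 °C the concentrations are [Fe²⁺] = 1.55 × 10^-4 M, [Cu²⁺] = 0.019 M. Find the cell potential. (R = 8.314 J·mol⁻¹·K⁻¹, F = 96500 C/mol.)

The Cu²⁺/Cu couple has the higher reduction potential and acts as the cathode, so E°_cell = +0.34 − (-0.44) = 0.78 V.
Balancing electrons gives n = 2; the reaction quotient is Q = [Fe²⁺]/[Cu²⁺] = 0.00816.
E = E° − (RT/nF) ln Q = 0.78 − (8.314×343)/(2×96500) × (-4.809) = 0.780 + 0.071 = 0.851 V.

0.851 V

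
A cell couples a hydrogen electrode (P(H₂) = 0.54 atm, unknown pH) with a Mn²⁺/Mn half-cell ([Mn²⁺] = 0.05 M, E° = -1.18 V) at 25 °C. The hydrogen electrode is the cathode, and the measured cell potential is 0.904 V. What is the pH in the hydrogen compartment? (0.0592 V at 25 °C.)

E°_cell = 1.18 V and n = 2.
log Q = n(E° − E)/0.0592 = 2×(1.18 − 0.904)/0.0592 = 9.324.
With Q = [Mn²⁺]·P(H₂) / [H⁺]^2, solving for [H⁺] gives log[H⁺] = -5.446, so pH = 5.45.

pH = 5.45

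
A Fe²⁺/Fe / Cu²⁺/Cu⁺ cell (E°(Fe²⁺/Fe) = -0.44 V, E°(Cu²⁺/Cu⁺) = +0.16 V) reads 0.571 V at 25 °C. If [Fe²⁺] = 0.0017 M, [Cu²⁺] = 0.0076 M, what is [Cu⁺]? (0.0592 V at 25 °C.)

From the Nernst equation, log Q = n(E° − E)/0.0592 = 2(0.60 − 0.571)/0.0592 = 0.980, so Q = 9.54.
With Q = [Fe²⁺]·[Cu⁺]^2/[Cu²⁺]^2 and the known concentrations, [Cu⁺]^2 in the numerator gives [Cu⁺] = 0.57 M.

0.57 M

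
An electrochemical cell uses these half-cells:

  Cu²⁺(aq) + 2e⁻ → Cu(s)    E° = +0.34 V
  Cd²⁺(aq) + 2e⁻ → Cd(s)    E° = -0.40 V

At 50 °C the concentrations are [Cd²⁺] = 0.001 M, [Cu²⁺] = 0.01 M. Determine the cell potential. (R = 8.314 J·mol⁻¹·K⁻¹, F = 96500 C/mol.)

The Cu²⁺/Cu couple has the higher reduction potential and acts as the cathode, so E°_cell = +0.34 − (-0.40) = 0.74 V.
Balancing electrons gives n = 2; the reaction quotient is Q = [Cd²⁺]/[Cu²⁺] = 0.100.
E = E° − (RT/nF) ln Q = 0.74 − (8.314×323)/(2×96500) × (-2.303) = 0.740 + 0.032 = 0.772 V.

0.772 V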